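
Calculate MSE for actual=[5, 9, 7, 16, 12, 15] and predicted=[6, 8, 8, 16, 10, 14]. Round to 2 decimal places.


Differences: [-1, 1, -1, 0, 2, 1]
Squared errors: [1, 1, 1, 0, 4, 1]
Sum of squared errors = 8
MSE = 8 / 6 = 1.33

1.33


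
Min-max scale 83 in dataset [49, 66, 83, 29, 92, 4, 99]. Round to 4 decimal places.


Min = 4, Max = 99
Range = 99 - 4 = 95
Scaled = (x - min) / (max - min)
= (83 - 4) / 95
= 79 / 95
= 0.8316

0.8316


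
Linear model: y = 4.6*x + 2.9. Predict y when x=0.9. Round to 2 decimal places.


y = 4.6 * 0.9 + (2.9)
= 4.14 + (2.9)
= 7.04

7.04


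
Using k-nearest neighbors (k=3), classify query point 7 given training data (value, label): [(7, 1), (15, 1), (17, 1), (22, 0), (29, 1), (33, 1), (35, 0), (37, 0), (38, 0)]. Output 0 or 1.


Distances from query 7:
Point 7 (class 1): distance = 0
Point 15 (class 1): distance = 8
Point 17 (class 1): distance = 10
K=3 nearest neighbors: classes = [1, 1, 1]
Votes for class 1: 3 / 3
Majority vote => class 1

1


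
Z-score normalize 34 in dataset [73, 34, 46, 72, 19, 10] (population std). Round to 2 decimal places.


Mean = (73 + 34 + 46 + 72 + 19 + 10) / 6 = 42.3333
Variance = sum((x_i - mean)^2) / n = 582.2222
Std = sqrt(582.2222) = 24.1293
Z = (x - mean) / std
= (34 - 42.3333) / 24.1293
= -8.3333 / 24.1293
= -0.35

-0.35


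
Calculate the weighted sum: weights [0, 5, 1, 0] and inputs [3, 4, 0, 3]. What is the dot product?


Element-wise products:
0 * 3 = 0
5 * 4 = 20
1 * 0 = 0
0 * 3 = 0
Sum = 0 + 20 + 0 + 0
= 20

20


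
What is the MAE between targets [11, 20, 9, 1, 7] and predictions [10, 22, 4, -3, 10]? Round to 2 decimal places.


Absolute errors: [1, 2, 5, 4, 3]
Sum of absolute errors = 15
MAE = 15 / 5 = 3.00

3.00


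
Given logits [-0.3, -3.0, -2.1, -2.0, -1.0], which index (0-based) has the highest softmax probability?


Softmax is a monotonic transformation, so it preserves the argmax.
We need to find the index of the maximum logit.
Index 0: -0.3
Index 1: -3.0
Index 2: -2.1
Index 3: -2.0
Index 4: -1.0
Maximum logit = -0.3 at index 0

0


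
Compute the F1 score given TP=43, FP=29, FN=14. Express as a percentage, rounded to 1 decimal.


Precision = TP / (TP + FP) = 43 / 72 = 0.5972
Recall = TP / (TP + FN) = 43 / 57 = 0.7544
F1 = 2 * P * R / (P + R)
= 2 * 0.5972 * 0.7544 / (0.5972 + 0.7544)
= 0.9011 / 1.3516
= 0.6667
As percentage: 66.7%

66.7


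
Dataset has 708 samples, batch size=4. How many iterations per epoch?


Iterations per epoch = dataset_size / batch_size
= 708 / 4
= 177

177


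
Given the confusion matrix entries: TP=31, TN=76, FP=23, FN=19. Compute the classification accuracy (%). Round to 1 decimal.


Accuracy = (TP + TN) / (TP + TN + FP + FN) * 100
= (31 + 76) / (31 + 76 + 23 + 19)
= 107 / 149
= 0.7181
= 71.8%

71.8


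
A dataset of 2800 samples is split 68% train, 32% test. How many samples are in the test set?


Train samples = 2800 * 68% = 1904
Test samples = 2800 - 1904
= 896

896


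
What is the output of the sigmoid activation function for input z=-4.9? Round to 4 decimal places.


sigmoid(z) = 1 / (1 + exp(-z))
exp(-(-4.9)) = exp(4.9) = 134.2898
1 + 134.2898 = 135.2898
1 / 135.2898 = 0.0074

0.0074


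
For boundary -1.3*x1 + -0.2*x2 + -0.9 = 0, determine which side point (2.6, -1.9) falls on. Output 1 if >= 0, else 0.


Compute -1.3 * 2.6 + -0.2 * -1.9 + -0.9
= -3.38 + 0.38 + -0.9
= -3.9
Since -3.9 < 0, the point is on the negative side.

0


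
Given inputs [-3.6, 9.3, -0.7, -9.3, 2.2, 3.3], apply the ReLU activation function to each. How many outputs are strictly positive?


ReLU(x) = max(0, x) for each element:
ReLU(-3.6) = 0
ReLU(9.3) = 9.3
ReLU(-0.7) = 0
ReLU(-9.3) = 0
ReLU(2.2) = 2.2
ReLU(3.3) = 3.3
Active neurons (>0): 3

3


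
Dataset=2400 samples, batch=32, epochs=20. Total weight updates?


Iterations per epoch = 2400 / 32 = 75
Total updates = iterations_per_epoch * epochs
= 75 * 20
= 1500

1500


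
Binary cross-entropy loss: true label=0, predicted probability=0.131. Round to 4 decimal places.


For y=0: Loss = -log(1-p)
= -log(1 - 0.131)
= -log(0.869)
= -(-0.1404)
= 0.1404

0.1404


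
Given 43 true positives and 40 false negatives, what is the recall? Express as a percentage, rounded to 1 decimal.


Recall = TP / (TP + FN) * 100
= 43 / (43 + 40)
= 43 / 83
= 0.5181
= 51.8%

51.8


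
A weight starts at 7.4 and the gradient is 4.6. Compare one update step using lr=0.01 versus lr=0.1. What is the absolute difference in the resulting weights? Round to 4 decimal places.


With lr=0.01: w_new = 7.4 - 0.01 * 4.6 = 7.354
With lr=0.1: w_new = 7.4 - 0.1 * 4.6 = 6.94
Absolute difference = |7.354 - 6.94|
= 0.4140

0.4140


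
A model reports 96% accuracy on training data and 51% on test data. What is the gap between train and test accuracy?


Gap = train_accuracy - test_accuracy
= 96 - 51
= 45%
This large gap strongly indicates overfitting.

45


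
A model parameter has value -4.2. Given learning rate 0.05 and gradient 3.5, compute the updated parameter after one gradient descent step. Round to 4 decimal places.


w_new = w_old - lr * gradient
= -4.2 - 0.05 * 3.5
= -4.2 - (0.175)
= -4.3750

-4.3750


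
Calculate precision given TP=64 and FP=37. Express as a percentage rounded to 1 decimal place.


Precision = TP / (TP + FP) * 100
= 64 / (64 + 37)
= 64 / 101
= 0.6337
= 63.4%

63.4


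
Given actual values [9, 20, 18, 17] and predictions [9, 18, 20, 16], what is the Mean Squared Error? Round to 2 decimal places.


Differences: [0, 2, -2, 1]
Squared errors: [0, 4, 4, 1]
Sum of squared errors = 9
MSE = 9 / 4 = 2.25

2.25


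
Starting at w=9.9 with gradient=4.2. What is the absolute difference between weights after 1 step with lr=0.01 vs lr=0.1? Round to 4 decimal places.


With lr=0.01: w_new = 9.9 - 0.01 * 4.2 = 9.858
With lr=0.1: w_new = 9.9 - 0.1 * 4.2 = 9.48
Absolute difference = |9.858 - 9.48|
= 0.3780

0.3780


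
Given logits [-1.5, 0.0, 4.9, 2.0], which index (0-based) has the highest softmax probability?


Softmax is a monotonic transformation, so it preserves the argmax.
We need to find the index of the maximum logit.
Index 0: -1.5
Index 1: 0.0
Index 2: 4.9
Index 3: 2.0
Maximum logit = 4.9 at index 2

2


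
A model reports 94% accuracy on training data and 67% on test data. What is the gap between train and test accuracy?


Gap = train_accuracy - test_accuracy
= 94 - 67
= 27%
This large gap strongly indicates overfitting.

27


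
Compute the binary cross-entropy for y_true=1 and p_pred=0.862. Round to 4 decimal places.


For y=1: Loss = -log(p)
= -log(0.862)
= -(-0.1485)
= 0.1485

0.1485


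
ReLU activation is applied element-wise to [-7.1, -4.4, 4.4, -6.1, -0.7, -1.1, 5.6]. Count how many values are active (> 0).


ReLU(x) = max(0, x) for each element:
ReLU(-7.1) = 0
ReLU(-4.4) = 0
ReLU(4.4) = 4.4
ReLU(-6.1) = 0
ReLU(-0.7) = 0
ReLU(-1.1) = 0
ReLU(5.6) = 5.6
Active neurons (>0): 2

2


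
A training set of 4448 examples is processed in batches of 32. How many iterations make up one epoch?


Iterations per epoch = dataset_size / batch_size
= 4448 / 32
= 139

139


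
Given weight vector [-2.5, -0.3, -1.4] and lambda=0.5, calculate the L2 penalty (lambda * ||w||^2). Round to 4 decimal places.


Squaring each weight:
(-2.5)^2 = 6.25
(-0.3)^2 = 0.09
(-1.4)^2 = 1.96
Sum of squares = 8.3
Penalty = 0.5 * 8.3 = 4.1500

4.1500


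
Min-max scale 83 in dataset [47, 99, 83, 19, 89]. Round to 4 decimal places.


Min = 19, Max = 99
Range = 99 - 19 = 80
Scaled = (x - min) / (max - min)
= (83 - 19) / 80
= 64 / 80
= 0.8000

0.8000


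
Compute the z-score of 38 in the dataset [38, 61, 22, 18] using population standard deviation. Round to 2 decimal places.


Mean = (38 + 61 + 22 + 18) / 4 = 34.75
Variance = sum((x_i - mean)^2) / n = 285.6875
Std = sqrt(285.6875) = 16.9023
Z = (x - mean) / std
= (38 - 34.75) / 16.9023
= 3.25 / 16.9023
= 0.19

0.19


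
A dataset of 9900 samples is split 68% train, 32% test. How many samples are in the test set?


Train samples = 9900 * 68% = 6732
Test samples = 9900 - 6732
= 3168

3168


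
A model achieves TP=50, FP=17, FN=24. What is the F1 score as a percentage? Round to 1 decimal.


Precision = TP / (TP + FP) = 50 / 67 = 0.7463
Recall = TP / (TP + FN) = 50 / 74 = 0.6757
F1 = 2 * P * R / (P + R)
= 2 * 0.7463 * 0.6757 / (0.7463 + 0.6757)
= 1.0085 / 1.4219
= 0.7092
As percentage: 70.9%

70.9


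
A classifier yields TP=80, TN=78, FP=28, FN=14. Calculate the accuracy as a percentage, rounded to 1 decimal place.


Accuracy = (TP + TN) / (TP + TN + FP + FN) * 100
= (80 + 78) / (80 + 78 + 28 + 14)
= 158 / 200
= 0.79
= 79.0%

79.0


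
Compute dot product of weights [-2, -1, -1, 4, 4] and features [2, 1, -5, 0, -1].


Element-wise products:
-2 * 2 = -4
-1 * 1 = -1
-1 * -5 = 5
4 * 0 = 0
4 * -1 = -4
Sum = -4 + -1 + 5 + 0 + -4
= -4

-4


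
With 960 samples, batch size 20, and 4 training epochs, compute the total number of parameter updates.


Iterations per epoch = 960 / 20 = 48
Total updates = iterations_per_epoch * epochs
= 48 * 4
= 192

192


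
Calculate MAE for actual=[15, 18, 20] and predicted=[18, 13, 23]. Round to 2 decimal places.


Absolute errors: [3, 5, 3]
Sum of absolute errors = 11
MAE = 11 / 3 = 3.67

3.67


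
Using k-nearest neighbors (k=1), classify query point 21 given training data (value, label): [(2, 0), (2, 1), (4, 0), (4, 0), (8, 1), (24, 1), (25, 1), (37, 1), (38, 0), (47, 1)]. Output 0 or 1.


Distances from query 21:
Point 24 (class 1): distance = 3
K=1 nearest neighbors: classes = [1]
Votes for class 1: 1 / 1
Majority vote => class 1

1


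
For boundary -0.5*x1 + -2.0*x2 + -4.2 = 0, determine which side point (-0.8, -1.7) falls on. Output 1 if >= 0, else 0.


Compute -0.5 * -0.8 + -2.0 * -1.7 + -4.2
= 0.4 + 3.4 + -4.2
= -0.4
Since -0.4 < 0, the point is on the negative side.

0


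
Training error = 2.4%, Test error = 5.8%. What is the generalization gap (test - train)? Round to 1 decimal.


Generalization gap = test_error - train_error
= 5.8 - 2.4
= 3.4%
A moderate gap.

3.4


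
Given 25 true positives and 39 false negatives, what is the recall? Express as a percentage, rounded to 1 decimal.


Recall = TP / (TP + FN) * 100
= 25 / (25 + 39)
= 25 / 64
= 0.3906
= 39.1%

39.1


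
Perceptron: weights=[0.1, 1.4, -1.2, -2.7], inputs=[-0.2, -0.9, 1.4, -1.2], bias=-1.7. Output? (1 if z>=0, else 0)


z = w . x + b
= 0.1*-0.2 + 1.4*-0.9 + -1.2*1.4 + -2.7*-1.2 + -1.7
= -0.02 + -1.26 + -1.68 + 3.24 + -1.7
= 0.28 + -1.7
= -1.42
Since z = -1.42 < 0, output = 0

0


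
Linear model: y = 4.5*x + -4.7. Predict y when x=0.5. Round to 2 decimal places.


y = 4.5 * 0.5 + (-4.7)
= 2.25 + (-4.7)
= -2.45

-2.45


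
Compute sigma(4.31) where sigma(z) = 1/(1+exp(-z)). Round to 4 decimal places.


sigmoid(z) = 1 / (1 + exp(-z))
exp(-(4.31)) = exp(-4.31) = 0.0134
1 + 0.0134 = 1.0134
1 / 1.0134 = 0.9867

0.9867


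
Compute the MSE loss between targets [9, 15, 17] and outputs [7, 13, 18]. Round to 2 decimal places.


Differences: [2, 2, -1]
Squared errors: [4, 4, 1]
Sum of squared errors = 9
MSE = 9 / 3 = 3.00

3.00


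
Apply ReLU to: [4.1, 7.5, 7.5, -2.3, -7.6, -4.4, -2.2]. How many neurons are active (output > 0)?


ReLU(x) = max(0, x) for each element:
ReLU(4.1) = 4.1
ReLU(7.5) = 7.5
ReLU(7.5) = 7.5
ReLU(-2.3) = 0
ReLU(-7.6) = 0
ReLU(-4.4) = 0
ReLU(-2.2) = 0
Active neurons (>0): 3

3


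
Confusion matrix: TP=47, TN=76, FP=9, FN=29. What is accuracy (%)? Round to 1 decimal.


Accuracy = (TP + TN) / (TP + TN + FP + FN) * 100
= (47 + 76) / (47 + 76 + 9 + 29)
= 123 / 161
= 0.764
= 76.4%

76.4


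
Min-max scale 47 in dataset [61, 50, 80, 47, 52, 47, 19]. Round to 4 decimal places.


Min = 19, Max = 80
Range = 80 - 19 = 61
Scaled = (x - min) / (max - min)
= (47 - 19) / 61
= 28 / 61
= 0.4590

0.4590


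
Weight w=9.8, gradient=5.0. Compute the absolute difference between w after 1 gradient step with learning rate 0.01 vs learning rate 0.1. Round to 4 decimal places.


With lr=0.01: w_new = 9.8 - 0.01 * 5.0 = 9.75
With lr=0.1: w_new = 9.8 - 0.1 * 5.0 = 9.3
Absolute difference = |9.75 - 9.3|
= 0.4500

0.4500


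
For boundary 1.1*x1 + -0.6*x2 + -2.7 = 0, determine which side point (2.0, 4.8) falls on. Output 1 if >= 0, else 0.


Compute 1.1 * 2.0 + -0.6 * 4.8 + -2.7
= 2.2 + -2.88 + -2.7
= -3.38
Since -3.38 < 0, the point is on the negative side.

0


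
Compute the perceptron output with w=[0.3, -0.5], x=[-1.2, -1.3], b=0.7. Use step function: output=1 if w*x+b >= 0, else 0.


z = w . x + b
= 0.3*-1.2 + -0.5*-1.3 + 0.7
= -0.36 + 0.65 + 0.7
= 0.29 + 0.7
= 0.99
Since z = 0.99 >= 0, output = 1

1


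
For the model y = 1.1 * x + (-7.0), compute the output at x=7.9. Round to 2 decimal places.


y = 1.1 * 7.9 + (-7.0)
= 8.69 + (-7.0)
= 1.69

1.69


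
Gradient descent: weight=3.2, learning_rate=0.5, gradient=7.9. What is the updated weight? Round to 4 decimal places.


w_new = w_old - lr * gradient
= 3.2 - 0.5 * 7.9
= 3.2 - (3.95)
= -0.7500

-0.7500


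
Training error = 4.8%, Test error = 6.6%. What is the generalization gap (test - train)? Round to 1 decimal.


Generalization gap = test_error - train_error
= 6.6 - 4.8
= 1.8%
A small gap suggests good generalization.

1.8


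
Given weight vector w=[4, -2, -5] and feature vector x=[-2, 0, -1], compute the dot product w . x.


Element-wise products:
4 * -2 = -8
-2 * 0 = 0
-5 * -1 = 5
Sum = -8 + 0 + 5
= -3

-3


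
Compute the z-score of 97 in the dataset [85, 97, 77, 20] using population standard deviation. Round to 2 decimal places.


Mean = (85 + 97 + 77 + 20) / 4 = 69.75
Variance = sum((x_i - mean)^2) / n = 875.6875
Std = sqrt(875.6875) = 29.592
Z = (x - mean) / std
= (97 - 69.75) / 29.592
= 27.25 / 29.592
= 0.92

0.92


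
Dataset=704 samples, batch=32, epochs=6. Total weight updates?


Iterations per epoch = 704 / 32 = 22
Total updates = iterations_per_epoch * epochs
= 22 * 6
= 132

132


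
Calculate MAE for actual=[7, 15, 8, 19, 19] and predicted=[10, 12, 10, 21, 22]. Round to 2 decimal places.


Absolute errors: [3, 3, 2, 2, 3]
Sum of absolute errors = 13
MAE = 13 / 5 = 2.60

2.60


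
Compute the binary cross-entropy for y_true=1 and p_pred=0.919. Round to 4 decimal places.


For y=1: Loss = -log(p)
= -log(0.919)
= -(-0.0845)
= 0.0845

0.0845


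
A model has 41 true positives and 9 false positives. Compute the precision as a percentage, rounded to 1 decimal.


Precision = TP / (TP + FP) * 100
= 41 / (41 + 9)
= 41 / 50
= 0.82
= 82.0%

82.0


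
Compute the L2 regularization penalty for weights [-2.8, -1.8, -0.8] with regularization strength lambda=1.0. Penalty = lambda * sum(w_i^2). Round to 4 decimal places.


Squaring each weight:
(-2.8)^2 = 7.84
(-1.8)^2 = 3.24
(-0.8)^2 = 0.64
Sum of squares = 11.72
Penalty = 1.0 * 11.72 = 11.7200

11.7200


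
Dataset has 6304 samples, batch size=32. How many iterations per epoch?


Iterations per epoch = dataset_size / batch_size
= 6304 / 32
= 197

197


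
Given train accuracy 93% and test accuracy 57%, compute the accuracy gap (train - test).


Gap = train_accuracy - test_accuracy
= 93 - 57
= 36%
This large gap strongly indicates overfitting.

36


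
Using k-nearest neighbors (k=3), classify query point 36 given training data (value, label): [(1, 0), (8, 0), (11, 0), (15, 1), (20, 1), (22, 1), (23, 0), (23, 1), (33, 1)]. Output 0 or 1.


Distances from query 36:
Point 33 (class 1): distance = 3
Point 23 (class 0): distance = 13
Point 23 (class 1): distance = 13
K=3 nearest neighbors: classes = [1, 0, 1]
Votes for class 1: 2 / 3
Majority vote => class 1

1


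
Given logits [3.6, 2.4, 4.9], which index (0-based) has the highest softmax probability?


Softmax is a monotonic transformation, so it preserves the argmax.
We need to find the index of the maximum logit.
Index 0: 3.6
Index 1: 2.4
Index 2: 4.9
Maximum logit = 4.9 at index 2

2


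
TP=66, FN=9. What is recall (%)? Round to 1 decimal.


Recall = TP / (TP + FN) * 100
= 66 / (66 + 9)
= 66 / 75
= 0.88
= 88.0%

88.0


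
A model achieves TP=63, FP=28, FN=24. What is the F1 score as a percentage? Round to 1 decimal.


Precision = TP / (TP + FP) = 63 / 91 = 0.6923
Recall = TP / (TP + FN) = 63 / 87 = 0.7241
F1 = 2 * P * R / (P + R)
= 2 * 0.6923 * 0.7241 / (0.6923 + 0.7241)
= 1.0027 / 1.4164
= 0.7079
As percentage: 70.8%

70.8


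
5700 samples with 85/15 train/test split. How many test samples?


Train samples = 5700 * 85% = 4845
Test samples = 5700 - 4845
= 855

855


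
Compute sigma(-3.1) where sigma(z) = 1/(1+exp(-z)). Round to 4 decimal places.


sigmoid(z) = 1 / (1 + exp(-z))
exp(-(-3.1)) = exp(3.1) = 22.198
1 + 22.198 = 23.198
1 / 23.198 = 0.0431

0.0431


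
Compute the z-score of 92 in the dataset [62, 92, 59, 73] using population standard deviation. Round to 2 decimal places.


Mean = (62 + 92 + 59 + 73) / 4 = 71.5
Variance = sum((x_i - mean)^2) / n = 167.25
Std = sqrt(167.25) = 12.9325
Z = (x - mean) / std
= (92 - 71.5) / 12.9325
= 20.5 / 12.9325
= 1.59

1.59


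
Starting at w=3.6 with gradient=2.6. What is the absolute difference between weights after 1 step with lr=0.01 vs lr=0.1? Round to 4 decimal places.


With lr=0.01: w_new = 3.6 - 0.01 * 2.6 = 3.574
With lr=0.1: w_new = 3.6 - 0.1 * 2.6 = 3.34
Absolute difference = |3.574 - 3.34|
= 0.2340

0.2340


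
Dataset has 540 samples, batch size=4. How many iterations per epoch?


Iterations per epoch = dataset_size / batch_size
= 540 / 4
= 135

135


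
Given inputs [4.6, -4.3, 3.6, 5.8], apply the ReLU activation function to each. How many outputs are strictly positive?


ReLU(x) = max(0, x) for each element:
ReLU(4.6) = 4.6
ReLU(-4.3) = 0
ReLU(3.6) = 3.6
ReLU(5.8) = 5.8
Active neurons (>0): 3

3


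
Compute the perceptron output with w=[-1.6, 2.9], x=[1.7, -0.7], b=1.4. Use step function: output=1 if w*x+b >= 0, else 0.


z = w . x + b
= -1.6*1.7 + 2.9*-0.7 + 1.4
= -2.72 + -2.03 + 1.4
= -4.75 + 1.4
= -3.35
Since z = -3.35 < 0, output = 0

0


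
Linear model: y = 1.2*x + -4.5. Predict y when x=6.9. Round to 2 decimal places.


y = 1.2 * 6.9 + (-4.5)
= 8.28 + (-4.5)
= 3.78

3.78


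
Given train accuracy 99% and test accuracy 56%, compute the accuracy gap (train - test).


Gap = train_accuracy - test_accuracy
= 99 - 56
= 43%
This large gap strongly indicates overfitting.

43


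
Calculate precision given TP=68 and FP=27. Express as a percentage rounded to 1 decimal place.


Precision = TP / (TP + FP) * 100
= 68 / (68 + 27)
= 68 / 95
= 0.7158
= 71.6%

71.6


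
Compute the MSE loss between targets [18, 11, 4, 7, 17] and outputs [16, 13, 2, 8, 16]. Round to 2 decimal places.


Differences: [2, -2, 2, -1, 1]
Squared errors: [4, 4, 4, 1, 1]
Sum of squared errors = 14
MSE = 14 / 5 = 2.80

2.80


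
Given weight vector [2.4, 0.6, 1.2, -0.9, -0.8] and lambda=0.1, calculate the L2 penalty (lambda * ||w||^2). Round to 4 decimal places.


Squaring each weight:
2.4^2 = 5.76
0.6^2 = 0.36
1.2^2 = 1.44
(-0.9)^2 = 0.81
(-0.8)^2 = 0.64
Sum of squares = 9.01
Penalty = 0.1 * 9.01 = 0.9010

0.9010


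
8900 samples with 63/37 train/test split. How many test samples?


Train samples = 8900 * 63% = 5607
Test samples = 8900 - 5607
= 3293

3293


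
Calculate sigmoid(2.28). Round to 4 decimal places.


sigmoid(z) = 1 / (1 + exp(-z))
exp(-(2.28)) = exp(-2.28) = 0.1023
1 + 0.1023 = 1.1023
1 / 1.1023 = 0.9072

0.9072


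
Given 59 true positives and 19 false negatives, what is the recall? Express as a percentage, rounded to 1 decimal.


Recall = TP / (TP + FN) * 100
= 59 / (59 + 19)
= 59 / 78
= 0.7564
= 75.6%

75.6


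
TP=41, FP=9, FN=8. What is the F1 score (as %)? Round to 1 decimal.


Precision = TP / (TP + FP) = 41 / 50 = 0.82
Recall = TP / (TP + FN) = 41 / 49 = 0.8367
F1 = 2 * P * R / (P + R)
= 2 * 0.82 * 0.8367 / (0.82 + 0.8367)
= 1.3722 / 1.6567
= 0.8283
As percentage: 82.8%

82.8


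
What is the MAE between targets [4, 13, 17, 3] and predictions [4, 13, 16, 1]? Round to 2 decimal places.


Absolute errors: [0, 0, 1, 2]
Sum of absolute errors = 3
MAE = 3 / 4 = 0.75

0.75


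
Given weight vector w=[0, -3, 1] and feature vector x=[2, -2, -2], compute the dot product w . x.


Element-wise products:
0 * 2 = 0
-3 * -2 = 6
1 * -2 = -2
Sum = 0 + 6 + -2
= 4

4


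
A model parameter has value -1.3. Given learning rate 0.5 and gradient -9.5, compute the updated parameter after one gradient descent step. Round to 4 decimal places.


w_new = w_old - lr * gradient
= -1.3 - 0.5 * -9.5
= -1.3 - (-4.75)
= 3.4500

3.4500


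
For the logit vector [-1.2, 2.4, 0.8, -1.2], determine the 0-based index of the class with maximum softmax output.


Softmax is a monotonic transformation, so it preserves the argmax.
We need to find the index of the maximum logit.
Index 0: -1.2
Index 1: 2.4
Index 2: 0.8
Index 3: -1.2
Maximum logit = 2.4 at index 1

1


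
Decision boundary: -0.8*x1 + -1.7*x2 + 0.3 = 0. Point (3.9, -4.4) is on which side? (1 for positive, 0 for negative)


Compute -0.8 * 3.9 + -1.7 * -4.4 + 0.3
= -3.12 + 7.48 + 0.3
= 4.66
Since 4.66 >= 0, the point is on the positive side.

1


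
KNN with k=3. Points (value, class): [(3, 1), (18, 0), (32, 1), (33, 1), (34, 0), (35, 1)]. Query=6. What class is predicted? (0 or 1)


Distances from query 6:
Point 3 (class 1): distance = 3
Point 18 (class 0): distance = 12
Point 32 (class 1): distance = 26
K=3 nearest neighbors: classes = [1, 0, 1]
Votes for class 1: 2 / 3
Majority vote => class 1

1


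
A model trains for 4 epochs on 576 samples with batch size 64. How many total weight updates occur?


Iterations per epoch = 576 / 64 = 9
Total updates = iterations_per_epoch * epochs
= 9 * 4
= 36

36


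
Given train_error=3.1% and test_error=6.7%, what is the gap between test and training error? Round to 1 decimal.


Generalization gap = test_error - train_error
= 6.7 - 3.1
= 3.6%
A moderate gap.

3.6


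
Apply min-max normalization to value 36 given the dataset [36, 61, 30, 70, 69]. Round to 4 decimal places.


Min = 30, Max = 70
Range = 70 - 30 = 40
Scaled = (x - min) / (max - min)
= (36 - 30) / 40
= 6 / 40
= 0.1500

0.1500


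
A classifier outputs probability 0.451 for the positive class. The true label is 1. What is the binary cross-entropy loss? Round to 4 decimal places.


For y=1: Loss = -log(p)
= -log(0.451)
= -(-0.7963)
= 0.7963

0.7963


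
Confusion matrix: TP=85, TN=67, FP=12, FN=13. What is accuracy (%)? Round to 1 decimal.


Accuracy = (TP + TN) / (TP + TN + FP + FN) * 100
= (85 + 67) / (85 + 67 + 12 + 13)
= 152 / 177
= 0.8588
= 85.9%

85.9


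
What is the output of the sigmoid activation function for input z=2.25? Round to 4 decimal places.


sigmoid(z) = 1 / (1 + exp(-z))
exp(-(2.25)) = exp(-2.25) = 0.1054
1 + 0.1054 = 1.1054
1 / 1.1054 = 0.9047

0.9047


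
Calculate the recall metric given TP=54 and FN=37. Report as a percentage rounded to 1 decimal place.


Recall = TP / (TP + FN) * 100
= 54 / (54 + 37)
= 54 / 91
= 0.5934
= 59.3%

59.3


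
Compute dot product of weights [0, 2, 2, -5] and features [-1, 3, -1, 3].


Element-wise products:
0 * -1 = 0
2 * 3 = 6
2 * -1 = -2
-5 * 3 = -15
Sum = 0 + 6 + -2 + -15
= -11

-11


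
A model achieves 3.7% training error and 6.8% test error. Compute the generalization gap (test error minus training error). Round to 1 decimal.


Generalization gap = test_error - train_error
= 6.8 - 3.7
= 3.1%
A moderate gap.

3.1


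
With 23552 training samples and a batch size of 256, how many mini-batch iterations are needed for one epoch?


Iterations per epoch = dataset_size / batch_size
= 23552 / 256
= 92

92


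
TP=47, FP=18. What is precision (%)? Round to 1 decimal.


Precision = TP / (TP + FP) * 100
= 47 / (47 + 18)
= 47 / 65
= 0.7231
= 72.3%

72.3


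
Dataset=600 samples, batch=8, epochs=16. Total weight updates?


Iterations per epoch = 600 / 8 = 75
Total updates = iterations_per_epoch * epochs
= 75 * 16
= 1200

1200


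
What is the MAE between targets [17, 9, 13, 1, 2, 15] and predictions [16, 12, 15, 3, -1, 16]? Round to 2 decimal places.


Absolute errors: [1, 3, 2, 2, 3, 1]
Sum of absolute errors = 12
MAE = 12 / 6 = 2.00

2.00


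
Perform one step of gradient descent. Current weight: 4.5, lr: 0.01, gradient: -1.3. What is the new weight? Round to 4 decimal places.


w_new = w_old - lr * gradient
= 4.5 - 0.01 * -1.3
= 4.5 - (-0.013)
= 4.5130

4.5130


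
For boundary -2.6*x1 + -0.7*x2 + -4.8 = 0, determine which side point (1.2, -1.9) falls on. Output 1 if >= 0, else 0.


Compute -2.6 * 1.2 + -0.7 * -1.9 + -4.8
= -3.12 + 1.33 + -4.8
= -6.59
Since -6.59 < 0, the point is on the negative side.

0


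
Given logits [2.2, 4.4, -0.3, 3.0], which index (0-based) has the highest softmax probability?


Softmax is a monotonic transformation, so it preserves the argmax.
We need to find the index of the maximum logit.
Index 0: 2.2
Index 1: 4.4
Index 2: -0.3
Index 3: 3.0
Maximum logit = 4.4 at index 1

1


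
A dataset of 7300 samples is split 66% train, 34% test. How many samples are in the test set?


Train samples = 7300 * 66% = 4818
Test samples = 7300 - 4818
= 2482

2482


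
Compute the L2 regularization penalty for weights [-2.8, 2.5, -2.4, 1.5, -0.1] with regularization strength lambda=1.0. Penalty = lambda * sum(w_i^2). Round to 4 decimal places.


Squaring each weight:
(-2.8)^2 = 7.84
2.5^2 = 6.25
(-2.4)^2 = 5.76
1.5^2 = 2.25
(-0.1)^2 = 0.01
Sum of squares = 22.11
Penalty = 1.0 * 22.11 = 22.1100

22.1100


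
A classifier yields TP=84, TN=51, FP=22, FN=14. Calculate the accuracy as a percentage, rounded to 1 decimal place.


Accuracy = (TP + TN) / (TP + TN + FP + FN) * 100
= (84 + 51) / (84 + 51 + 22 + 14)
= 135 / 171
= 0.7895
= 78.9%

78.9


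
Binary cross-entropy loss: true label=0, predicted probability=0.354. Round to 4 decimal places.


For y=0: Loss = -log(1-p)
= -log(1 - 0.354)
= -log(0.646)
= -(-0.437)
= 0.4370

0.4370


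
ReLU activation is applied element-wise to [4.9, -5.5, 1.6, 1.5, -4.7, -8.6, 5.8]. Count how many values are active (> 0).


ReLU(x) = max(0, x) for each element:
ReLU(4.9) = 4.9
ReLU(-5.5) = 0
ReLU(1.6) = 1.6
ReLU(1.5) = 1.5
ReLU(-4.7) = 0
ReLU(-8.6) = 0
ReLU(5.8) = 5.8
Active neurons (>0): 4

4


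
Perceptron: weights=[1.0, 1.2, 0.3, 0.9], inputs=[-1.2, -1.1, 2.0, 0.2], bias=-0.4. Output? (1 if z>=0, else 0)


z = w . x + b
= 1.0*-1.2 + 1.2*-1.1 + 0.3*2.0 + 0.9*0.2 + -0.4
= -1.2 + -1.32 + 0.6 + 0.18 + -0.4
= -1.74 + -0.4
= -2.14
Since z = -2.14 < 0, output = 0

0


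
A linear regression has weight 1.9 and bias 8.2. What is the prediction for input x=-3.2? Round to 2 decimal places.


y = 1.9 * -3.2 + (8.2)
= -6.08 + (8.2)
= 2.12

2.12


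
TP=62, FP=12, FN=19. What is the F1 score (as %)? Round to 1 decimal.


Precision = TP / (TP + FP) = 62 / 74 = 0.8378
Recall = TP / (TP + FN) = 62 / 81 = 0.7654
F1 = 2 * P * R / (P + R)
= 2 * 0.8378 * 0.7654 / (0.8378 + 0.7654)
= 1.2826 / 1.6033
= 0.8
As percentage: 80.0%

80.0


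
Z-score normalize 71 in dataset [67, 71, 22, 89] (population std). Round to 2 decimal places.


Mean = (67 + 71 + 22 + 89) / 4 = 62.25
Variance = sum((x_i - mean)^2) / n = 608.6875
Std = sqrt(608.6875) = 24.6716
Z = (x - mean) / std
= (71 - 62.25) / 24.6716
= 8.75 / 24.6716
= 0.35

0.35


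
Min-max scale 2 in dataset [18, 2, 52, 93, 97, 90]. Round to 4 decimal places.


Min = 2, Max = 97
Range = 97 - 2 = 95
Scaled = (x - min) / (max - min)
= (2 - 2) / 95
= 0 / 95
= 0.0000

0.0000


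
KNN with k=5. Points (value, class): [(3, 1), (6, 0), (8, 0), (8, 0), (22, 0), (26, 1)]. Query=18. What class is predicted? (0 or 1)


Distances from query 18:
Point 22 (class 0): distance = 4
Point 26 (class 1): distance = 8
Point 8 (class 0): distance = 10
Point 8 (class 0): distance = 10
Point 6 (class 0): distance = 12
K=5 nearest neighbors: classes = [0, 1, 0, 0, 0]
Votes for class 1: 1 / 5
Majority vote => class 0

0


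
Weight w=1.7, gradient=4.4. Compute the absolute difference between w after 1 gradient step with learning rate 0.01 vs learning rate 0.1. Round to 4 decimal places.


With lr=0.01: w_new = 1.7 - 0.01 * 4.4 = 1.656
With lr=0.1: w_new = 1.7 - 0.1 * 4.4 = 1.26
Absolute difference = |1.656 - 1.26|
= 0.3960

0.3960


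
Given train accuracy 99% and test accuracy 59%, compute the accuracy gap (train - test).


Gap = train_accuracy - test_accuracy
= 99 - 59
= 40%
This large gap strongly indicates overfitting.

40


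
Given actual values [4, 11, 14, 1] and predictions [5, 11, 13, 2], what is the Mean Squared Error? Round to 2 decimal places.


Differences: [-1, 0, 1, -1]
Squared errors: [1, 0, 1, 1]
Sum of squared errors = 3
MSE = 3 / 4 = 0.75

0.75


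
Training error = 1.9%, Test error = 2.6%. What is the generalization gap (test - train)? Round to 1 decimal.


Generalization gap = test_error - train_error
= 2.6 - 1.9
= 0.7%
A small gap suggests good generalization.

0.7


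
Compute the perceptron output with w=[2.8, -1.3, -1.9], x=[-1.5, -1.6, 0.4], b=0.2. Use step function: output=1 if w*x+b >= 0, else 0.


z = w . x + b
= 2.8*-1.5 + -1.3*-1.6 + -1.9*0.4 + 0.2
= -4.2 + 2.08 + -0.76 + 0.2
= -2.88 + 0.2
= -2.68
Since z = -2.68 < 0, output = 0

0


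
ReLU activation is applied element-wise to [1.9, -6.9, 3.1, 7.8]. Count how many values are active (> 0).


ReLU(x) = max(0, x) for each element:
ReLU(1.9) = 1.9
ReLU(-6.9) = 0
ReLU(3.1) = 3.1
ReLU(7.8) = 7.8
Active neurons (>0): 3

3


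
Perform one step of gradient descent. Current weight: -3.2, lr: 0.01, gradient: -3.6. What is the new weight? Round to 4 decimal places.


w_new = w_old - lr * gradient
= -3.2 - 0.01 * -3.6
= -3.2 - (-0.036)
= -3.1640

-3.1640


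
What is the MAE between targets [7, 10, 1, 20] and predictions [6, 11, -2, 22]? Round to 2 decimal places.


Absolute errors: [1, 1, 3, 2]
Sum of absolute errors = 7
MAE = 7 / 4 = 1.75

1.75


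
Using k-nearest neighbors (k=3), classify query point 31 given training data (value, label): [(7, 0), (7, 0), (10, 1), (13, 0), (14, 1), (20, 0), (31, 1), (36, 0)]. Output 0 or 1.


Distances from query 31:
Point 31 (class 1): distance = 0
Point 36 (class 0): distance = 5
Point 20 (class 0): distance = 11
K=3 nearest neighbors: classes = [1, 0, 0]
Votes for class 1: 1 / 3
Majority vote => class 0

0


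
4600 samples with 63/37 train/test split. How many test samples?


Train samples = 4600 * 63% = 2898
Test samples = 4600 - 2898
= 1702

1702


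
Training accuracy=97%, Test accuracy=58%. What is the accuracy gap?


Gap = train_accuracy - test_accuracy
= 97 - 58
= 39%
This large gap strongly indicates overfitting.

39


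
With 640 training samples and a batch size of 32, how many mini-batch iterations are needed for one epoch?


Iterations per epoch = dataset_size / batch_size
= 640 / 32
= 20

20


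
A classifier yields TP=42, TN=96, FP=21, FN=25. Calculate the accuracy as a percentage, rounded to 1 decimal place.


Accuracy = (TP + TN) / (TP + TN + FP + FN) * 100
= (42 + 96) / (42 + 96 + 21 + 25)
= 138 / 184
= 0.75
= 75.0%

75.0


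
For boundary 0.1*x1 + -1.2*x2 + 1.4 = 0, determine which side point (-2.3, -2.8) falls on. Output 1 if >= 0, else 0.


Compute 0.1 * -2.3 + -1.2 * -2.8 + 1.4
= -0.23 + 3.36 + 1.4
= 4.53
Since 4.53 >= 0, the point is on the positive side.

1


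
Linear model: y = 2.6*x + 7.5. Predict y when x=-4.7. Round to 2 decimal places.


y = 2.6 * -4.7 + (7.5)
= -12.22 + (7.5)
= -4.72

-4.72


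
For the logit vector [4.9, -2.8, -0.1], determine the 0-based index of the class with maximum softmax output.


Softmax is a monotonic transformation, so it preserves the argmax.
We need to find the index of the maximum logit.
Index 0: 4.9
Index 1: -2.8
Index 2: -0.1
Maximum logit = 4.9 at index 0

0


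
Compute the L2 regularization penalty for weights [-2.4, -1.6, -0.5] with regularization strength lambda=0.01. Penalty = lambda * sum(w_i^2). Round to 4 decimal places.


Squaring each weight:
(-2.4)^2 = 5.76
(-1.6)^2 = 2.56
(-0.5)^2 = 0.25
Sum of squares = 8.57
Penalty = 0.01 * 8.57 = 0.0857

0.0857


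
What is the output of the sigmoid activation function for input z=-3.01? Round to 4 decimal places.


sigmoid(z) = 1 / (1 + exp(-z))
exp(-(-3.01)) = exp(3.01) = 20.2874
1 + 20.2874 = 21.2874
1 / 21.2874 = 0.0470

0.0470


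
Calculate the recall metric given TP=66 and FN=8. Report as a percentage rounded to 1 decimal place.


Recall = TP / (TP + FN) * 100
= 66 / (66 + 8)
= 66 / 74
= 0.8919
= 89.2%

89.2


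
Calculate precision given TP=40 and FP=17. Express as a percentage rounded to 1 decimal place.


Precision = TP / (TP + FP) * 100
= 40 / (40 + 17)
= 40 / 57
= 0.7018
= 70.2%

70.2


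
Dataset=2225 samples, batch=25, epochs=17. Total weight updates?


Iterations per epoch = 2225 / 25 = 89
Total updates = iterations_per_epoch * epochs
= 89 * 17
= 1513

1513


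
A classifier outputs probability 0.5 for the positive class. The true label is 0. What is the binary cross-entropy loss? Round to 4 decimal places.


For y=0: Loss = -log(1-p)
= -log(1 - 0.5)
= -log(0.5)
= -(-0.6931)
= 0.6931

0.6931


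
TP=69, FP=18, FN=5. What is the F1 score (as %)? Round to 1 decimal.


Precision = TP / (TP + FP) = 69 / 87 = 0.7931
Recall = TP / (TP + FN) = 69 / 74 = 0.9324
F1 = 2 * P * R / (P + R)
= 2 * 0.7931 * 0.9324 / (0.7931 + 0.9324)
= 1.479 / 1.7255
= 0.8571
As percentage: 85.7%

85.7


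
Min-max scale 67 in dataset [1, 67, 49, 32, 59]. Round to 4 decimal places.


Min = 1, Max = 67
Range = 67 - 1 = 66
Scaled = (x - min) / (max - min)
= (67 - 1) / 66
= 66 / 66
= 1.0000

1.0000


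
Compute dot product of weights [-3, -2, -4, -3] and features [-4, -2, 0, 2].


Element-wise products:
-3 * -4 = 12
-2 * -2 = 4
-4 * 0 = 0
-3 * 2 = -6
Sum = 12 + 4 + 0 + -6
= 10

10


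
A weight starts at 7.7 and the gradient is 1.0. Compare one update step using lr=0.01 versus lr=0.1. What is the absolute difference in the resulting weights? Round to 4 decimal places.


With lr=0.01: w_new = 7.7 - 0.01 * 1.0 = 7.69
With lr=0.1: w_new = 7.7 - 0.1 * 1.0 = 7.6
Absolute difference = |7.69 - 7.6|
= 0.0900

0.0900


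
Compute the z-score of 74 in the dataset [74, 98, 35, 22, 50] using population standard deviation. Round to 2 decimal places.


Mean = (74 + 98 + 35 + 22 + 50) / 5 = 55.8
Variance = sum((x_i - mean)^2) / n = 744.16
Std = sqrt(744.16) = 27.2793
Z = (x - mean) / std
= (74 - 55.8) / 27.2793
= 18.2 / 27.2793
= 0.67

0.67


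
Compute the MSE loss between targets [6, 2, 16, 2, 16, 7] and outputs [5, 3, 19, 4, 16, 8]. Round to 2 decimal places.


Differences: [1, -1, -3, -2, 0, -1]
Squared errors: [1, 1, 9, 4, 0, 1]
Sum of squared errors = 16
MSE = 16 / 6 = 2.67

2.67


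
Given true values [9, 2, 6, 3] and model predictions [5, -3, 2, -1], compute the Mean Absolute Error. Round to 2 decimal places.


Absolute errors: [4, 5, 4, 4]
Sum of absolute errors = 17
MAE = 17 / 4 = 4.25

4.25


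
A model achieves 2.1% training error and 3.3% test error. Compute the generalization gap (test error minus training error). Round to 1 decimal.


Generalization gap = test_error - train_error
= 3.3 - 2.1
= 1.2%
A small gap suggests good generalization.

1.2


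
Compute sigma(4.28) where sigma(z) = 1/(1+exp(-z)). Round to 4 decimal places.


sigmoid(z) = 1 / (1 + exp(-z))
exp(-(4.28)) = exp(-4.28) = 0.0138
1 + 0.0138 = 1.0138
1 / 1.0138 = 0.9863

0.9863


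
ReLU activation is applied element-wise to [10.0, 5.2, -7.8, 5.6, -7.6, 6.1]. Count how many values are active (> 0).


ReLU(x) = max(0, x) for each element:
ReLU(10.0) = 10.0
ReLU(5.2) = 5.2
ReLU(-7.8) = 0
ReLU(5.6) = 5.6
ReLU(-7.6) = 0
ReLU(6.1) = 6.1
Active neurons (>0): 4

4


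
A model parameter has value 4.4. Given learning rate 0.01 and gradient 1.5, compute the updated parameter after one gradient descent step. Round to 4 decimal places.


w_new = w_old - lr * gradient
= 4.4 - 0.01 * 1.5
= 4.4 - (0.015)
= 4.3850

4.3850


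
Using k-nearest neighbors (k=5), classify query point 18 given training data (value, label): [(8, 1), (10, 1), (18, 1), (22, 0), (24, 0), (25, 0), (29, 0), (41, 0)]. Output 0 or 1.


Distances from query 18:
Point 18 (class 1): distance = 0
Point 22 (class 0): distance = 4
Point 24 (class 0): distance = 6
Point 25 (class 0): distance = 7
Point 10 (class 1): distance = 8
K=5 nearest neighbors: classes = [1, 0, 0, 0, 1]
Votes for class 1: 2 / 5
Majority vote => class 0

0


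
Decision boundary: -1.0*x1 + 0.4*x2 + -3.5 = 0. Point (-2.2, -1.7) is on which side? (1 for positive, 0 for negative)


Compute -1.0 * -2.2 + 0.4 * -1.7 + -3.5
= 2.2 + -0.68 + -3.5
= -1.98
Since -1.98 < 0, the point is on the negative side.

0


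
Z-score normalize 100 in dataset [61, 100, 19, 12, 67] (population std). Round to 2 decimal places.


Mean = (61 + 100 + 19 + 12 + 67) / 5 = 51.8
Variance = sum((x_i - mean)^2) / n = 1059.76
Std = sqrt(1059.76) = 32.554
Z = (x - mean) / std
= (100 - 51.8) / 32.554
= 48.2 / 32.554
= 1.48

1.48


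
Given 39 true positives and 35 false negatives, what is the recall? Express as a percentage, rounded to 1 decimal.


Recall = TP / (TP + FN) * 100
= 39 / (39 + 35)
= 39 / 74
= 0.527
= 52.7%

52.7


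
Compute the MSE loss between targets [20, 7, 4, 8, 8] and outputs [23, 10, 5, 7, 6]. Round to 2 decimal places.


Differences: [-3, -3, -1, 1, 2]
Squared errors: [9, 9, 1, 1, 4]
Sum of squared errors = 24
MSE = 24 / 5 = 4.80

4.80


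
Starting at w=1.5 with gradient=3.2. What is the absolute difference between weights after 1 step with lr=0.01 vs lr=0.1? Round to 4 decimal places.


With lr=0.01: w_new = 1.5 - 0.01 * 3.2 = 1.468
With lr=0.1: w_new = 1.5 - 0.1 * 3.2 = 1.18
Absolute difference = |1.468 - 1.18|
= 0.2880

0.2880


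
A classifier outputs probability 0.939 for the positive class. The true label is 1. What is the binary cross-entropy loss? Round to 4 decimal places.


For y=1: Loss = -log(p)
= -log(0.939)
= -(-0.0629)
= 0.0629

0.0629


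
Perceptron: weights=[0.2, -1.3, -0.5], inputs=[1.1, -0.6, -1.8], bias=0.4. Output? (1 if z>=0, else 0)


z = w . x + b
= 0.2*1.1 + -1.3*-0.6 + -0.5*-1.8 + 0.4
= 0.22 + 0.78 + 0.9 + 0.4
= 1.9 + 0.4
= 2.3
Since z = 2.3 >= 0, output = 1

1


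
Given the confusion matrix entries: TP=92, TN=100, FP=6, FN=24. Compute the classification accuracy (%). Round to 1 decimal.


Accuracy = (TP + TN) / (TP + TN + FP + FN) * 100
= (92 + 100) / (92 + 100 + 6 + 24)
= 192 / 222
= 0.8649
= 86.5%

86.5


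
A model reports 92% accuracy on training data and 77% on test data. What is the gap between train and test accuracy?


Gap = train_accuracy - test_accuracy
= 92 - 77
= 15%
This gap suggests the model is overfitting.

15


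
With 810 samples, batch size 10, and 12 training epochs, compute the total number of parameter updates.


Iterations per epoch = 810 / 10 = 81
Total updates = iterations_per_epoch * epochs
= 81 * 12
= 972

972


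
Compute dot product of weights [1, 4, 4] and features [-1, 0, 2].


Element-wise products:
1 * -1 = -1
4 * 0 = 0
4 * 2 = 8
Sum = -1 + 0 + 8
= 7

7


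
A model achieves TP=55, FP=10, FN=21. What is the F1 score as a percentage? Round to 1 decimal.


Precision = TP / (TP + FP) = 55 / 65 = 0.8462
Recall = TP / (TP + FN) = 55 / 76 = 0.7237
F1 = 2 * P * R / (P + R)
= 2 * 0.8462 * 0.7237 / (0.8462 + 0.7237)
= 1.2247 / 1.5698
= 0.7801
As percentage: 78.0%

78.0


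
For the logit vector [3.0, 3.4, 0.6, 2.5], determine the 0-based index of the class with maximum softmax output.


Softmax is a monotonic transformation, so it preserves the argmax.
We need to find the index of the maximum logit.
Index 0: 3.0
Index 1: 3.4
Index 2: 0.6
Index 3: 2.5
Maximum logit = 3.4 at index 1

1
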